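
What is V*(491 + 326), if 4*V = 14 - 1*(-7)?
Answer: 17157/4 ≈ 4289.3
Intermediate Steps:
V = 21/4 (V = (14 - 1*(-7))/4 = (14 + 7)/4 = (¼)*21 = 21/4 ≈ 5.2500)
V*(491 + 326) = 21*(491 + 326)/4 = (21/4)*817 = 17157/4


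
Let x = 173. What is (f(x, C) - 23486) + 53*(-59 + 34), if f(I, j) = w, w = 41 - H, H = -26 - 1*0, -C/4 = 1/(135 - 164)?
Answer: -24744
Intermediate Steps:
C = 4/29 (C = -4/(135 - 164) = -4/(-29) = -4*(-1/29) = 4/29 ≈ 0.13793)
H = -26 (H = -26 + 0 = -26)
w = 67 (w = 41 - 1*(-26) = 41 + 26 = 67)
f(I, j) = 67
(f(x, C) - 23486) + 53*(-59 + 34) = (67 - 23486) + 53*(-59 + 34) = -23419 + 53*(-25) = -23419 - 1325 = -24744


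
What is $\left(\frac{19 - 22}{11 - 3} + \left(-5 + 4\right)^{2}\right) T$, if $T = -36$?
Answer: $- \frac{45}{2} \approx -22.5$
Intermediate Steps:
$\left(\frac{19 - 22}{11 - 3} + \left(-5 + 4\right)^{2}\right) T = \left(\frac{19 - 22}{11 - 3} + \left(-5 + 4\right)^{2}\right) \left(-36\right) = \left(- \frac{3}{8} + \left(-1\right)^{2}\right) \left(-36\right) = \left(\left(-3\right) \frac{1}{8} + 1\right) \left(-36\right) = \left(- \frac{3}{8} + 1\right) \left(-36\right) = \frac{5}{8} \left(-36\right) = - \frac{45}{2}$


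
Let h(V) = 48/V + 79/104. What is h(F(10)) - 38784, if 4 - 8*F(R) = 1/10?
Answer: -4023217/104 ≈ -38685.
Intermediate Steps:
F(R) = 39/80 (F(R) = ½ - ⅛/10 = ½ - ⅛*⅒ = ½ - 1/80 = 39/80)
h(V) = 79/104 + 48/V (h(V) = 48/V + 79*(1/104) = 48/V + 79/104 = 79/104 + 48/V)
h(F(10)) - 38784 = (79/104 + 48/(39/80)) - 38784 = (79/104 + 48*(80/39)) - 38784 = (79/104 + 1280/13) - 38784 = 10319/104 - 38784 = -4023217/104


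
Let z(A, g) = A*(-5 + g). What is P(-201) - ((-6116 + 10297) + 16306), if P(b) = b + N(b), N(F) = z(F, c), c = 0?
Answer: -19683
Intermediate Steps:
N(F) = -5*F (N(F) = F*(-5 + 0) = F*(-5) = -5*F)
P(b) = -4*b (P(b) = b - 5*b = -4*b)
P(-201) - ((-6116 + 10297) + 16306) = -4*(-201) - ((-6116 + 10297) + 16306) = 804 - (4181 + 16306) = 804 - 1*20487 = 804 - 20487 = -19683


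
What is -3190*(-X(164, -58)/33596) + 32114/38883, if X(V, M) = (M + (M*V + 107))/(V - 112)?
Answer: -42986809747/2612626536 ≈ -16.453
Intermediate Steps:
X(V, M) = (107 + M + M*V)/(-112 + V) (X(V, M) = (M + (107 + M*V))/(-112 + V) = (107 + M + M*V)/(-112 + V))
-3190*(-X(164, -58)/33596) + 32114/38883 = -3190*(-(107 - 58 - 58*164)/(33596*(-112 + 164))) + 32114/38883 = -3190/((-33596*52/(107 - 58 - 9512))) + 32114*(1/38883) = -3190/((-33596/((1/52)*(-9463)))) + 32114/38883 = -3190/((-33596/(-9463/52))) + 32114/38883 = -3190/((-33596*(-52/9463))) + 32114/38883 = -3190/1746992/9463 + 32114/38883 = -3190*9463/1746992 + 32114/38883 = -15093485/873496 + 32114/38883 = -42986809747/2612626536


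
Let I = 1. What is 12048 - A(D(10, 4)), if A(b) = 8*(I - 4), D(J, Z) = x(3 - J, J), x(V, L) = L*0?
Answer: 12072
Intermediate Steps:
x(V, L) = 0
D(J, Z) = 0
A(b) = -24 (A(b) = 8*(1 - 4) = 8*(-3) = -24)
12048 - A(D(10, 4)) = 12048 - 1*(-24) = 12048 + 24 = 12072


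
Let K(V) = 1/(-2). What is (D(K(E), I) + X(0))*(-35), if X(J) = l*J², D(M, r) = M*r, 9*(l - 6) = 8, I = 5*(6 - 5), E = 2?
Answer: 175/2 ≈ 87.500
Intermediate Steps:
K(V) = -½
I = 5 (I = 5*1 = 5)
l = 62/9 (l = 6 + (⅑)*8 = 6 + 8/9 = 62/9 ≈ 6.8889)
X(J) = 62*J²/9
(D(K(E), I) + X(0))*(-35) = (-½*5 + (62/9)*0²)*(-35) = (-5/2 + (62/9)*0)*(-35) = (-5/2 + 0)*(-35) = -5/2*(-35) = 175/2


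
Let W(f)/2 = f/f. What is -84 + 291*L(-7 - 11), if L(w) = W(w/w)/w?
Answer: -349/3 ≈ -116.33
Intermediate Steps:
W(f) = 2 (W(f) = 2*(f/f) = 2*1 = 2)
L(w) = 2/w
-84 + 291*L(-7 - 11) = -84 + 291*(2/(-7 - 11)) = -84 + 291*(2/(-18)) = -84 + 291*(2*(-1/18)) = -84 + 291*(-1/9) = -84 - 97/3 = -349/3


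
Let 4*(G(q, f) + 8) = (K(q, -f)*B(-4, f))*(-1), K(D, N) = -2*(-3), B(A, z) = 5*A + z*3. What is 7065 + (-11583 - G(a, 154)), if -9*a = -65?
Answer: -3847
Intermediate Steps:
B(A, z) = 3*z + 5*A (B(A, z) = 5*A + 3*z = 3*z + 5*A)
a = 65/9 (a = -1/9*(-65) = 65/9 ≈ 7.2222)
K(D, N) = 6
G(q, f) = 22 - 9*f/2 (G(q, f) = -8 + ((6*(3*f + 5*(-4)))*(-1))/4 = -8 + ((6*(3*f - 20))*(-1))/4 = -8 + ((6*(-20 + 3*f))*(-1))/4 = -8 + ((-120 + 18*f)*(-1))/4 = -8 + (120 - 18*f)/4 = -8 + (30 - 9*f/2) = 22 - 9*f/2)
7065 + (-11583 - G(a, 154)) = 7065 + (-11583 - (22 - 9/2*154)) = 7065 + (-11583 - (22 - 693)) = 7065 + (-11583 - 1*(-671)) = 7065 + (-11583 + 671) = 7065 - 10912 = -3847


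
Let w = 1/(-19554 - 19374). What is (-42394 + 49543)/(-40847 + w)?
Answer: -278296272/1590092017 ≈ -0.17502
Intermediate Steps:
w = -1/38928 (w = 1/(-38928) = -1/38928 ≈ -2.5688e-5)
(-42394 + 49543)/(-40847 + w) = (-42394 + 49543)/(-40847 - 1/38928) = 7149/(-1590092017/38928) = 7149*(-38928/1590092017) = -278296272/1590092017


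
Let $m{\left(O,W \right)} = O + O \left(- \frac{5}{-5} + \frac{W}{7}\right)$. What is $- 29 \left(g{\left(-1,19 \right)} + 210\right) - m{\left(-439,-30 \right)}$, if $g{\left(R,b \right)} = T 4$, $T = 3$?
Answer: $- \frac{52090}{7} \approx -7441.4$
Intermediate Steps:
$g{\left(R,b \right)} = 12$ ($g{\left(R,b \right)} = 3 \cdot 4 = 12$)
$m{\left(O,W \right)} = O + O \left(1 + \frac{W}{7}\right)$ ($m{\left(O,W \right)} = O + O \left(\left(-5\right) \left(- \frac{1}{5}\right) + W \frac{1}{7}\right) = O + O \left(1 + \frac{W}{7}\right)$)
$- 29 \left(g{\left(-1,19 \right)} + 210\right) - m{\left(-439,-30 \right)} = - 29 \left(12 + 210\right) - \frac{1}{7} \left(-439\right) \left(14 - 30\right) = \left(-29\right) 222 - \frac{1}{7} \left(-439\right) \left(-16\right) = -6438 - \frac{7024}{7} = - \frac{52090}{7}$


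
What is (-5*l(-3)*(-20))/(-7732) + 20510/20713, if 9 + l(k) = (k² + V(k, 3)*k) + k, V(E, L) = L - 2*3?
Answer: 5219840/5719747 ≈ 0.91260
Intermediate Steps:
V(E, L) = -6 + L (V(E, L) = L - 6 = -6 + L)
l(k) = -9 + k² - 2*k (l(k) = -9 + ((k² + (-6 + 3)*k) + k) = -9 + ((k² - 3*k) + k) = -9 + (k² - 2*k) = -9 + k² - 2*k)
(-5*l(-3)*(-20))/(-7732) + 20510/20713 = (-5*(-9 + (-3)² - 2*(-3))*(-20))/(-7732) + 20510/20713 = (-5*(-9 + 9 + 6)*(-20))*(-1/7732) + 20510*(1/20713) = (-5*6*(-20))*(-1/7732) + 2930/2959 = -30*(-20)*(-1/7732) + 2930/2959 = 600*(-1/7732) + 2930/2959 = -150/1933 + 2930/2959 = 5219840/5719747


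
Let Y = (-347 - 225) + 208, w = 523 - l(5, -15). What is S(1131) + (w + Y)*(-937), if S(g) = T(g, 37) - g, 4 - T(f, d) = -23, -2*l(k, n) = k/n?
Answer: -899585/6 ≈ -1.4993e+5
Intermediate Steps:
l(k, n) = -k/(2*n)
T(f, d) = 27 (T(f, d) = 4 - 1*(-23) = 4 + 23 = 27)
w = 3137/6 (w = 523 - (-1)*5/(2*(-15)) = 523 - (-1)*5*(-1)/(2*15) = 523 - 1*1/6 = 523 - 1/6 = 3137/6 ≈ 522.83)
Y = -364 (Y = -572 + 208 = -364)
S(g) = 27 - g
S(1131) + (w + Y)*(-937) = (27 - 1*1131) + (3137/6 - 364)*(-937) = (27 - 1131) + (953/6)*(-937) = -1104 - 892961/6 = -899585/6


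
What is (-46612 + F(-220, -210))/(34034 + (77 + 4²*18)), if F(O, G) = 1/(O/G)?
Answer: -1025443/756778 ≈ -1.3550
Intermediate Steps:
F(O, G) = G/O
(-46612 + F(-220, -210))/(34034 + (77 + 4²*18)) = (-46612 - 210/(-220))/(34034 + (77 + 4²*18)) = (-46612 - 210*(-1/220))/(34034 + (77 + 16*18)) = (-46612 + 21/22)/(34034 + (77 + 288)) = -1025443/(22*(34034 + 365)) = -1025443/22/34399 = -1025443/22*1/34399 = -1025443/756778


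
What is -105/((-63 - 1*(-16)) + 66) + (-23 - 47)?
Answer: -1435/19 ≈ -75.526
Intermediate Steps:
-105/((-63 - 1*(-16)) + 66) + (-23 - 47) = -105/((-63 + 16) + 66) - 70 = -105/(-47 + 66) - 70 = -105/19 - 70 = -1435/19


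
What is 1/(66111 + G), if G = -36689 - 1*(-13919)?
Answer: 1/43341 ≈ 2.3073e-5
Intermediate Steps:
G = -22770 (G = -36689 + 13919 = -22770)
1/(66111 + G) = 1/(66111 - 22770) = 1/43341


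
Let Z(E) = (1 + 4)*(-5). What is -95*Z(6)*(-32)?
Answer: -76000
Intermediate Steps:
Z(E) = -25 (Z(E) = 5*(-5) = -25)
-95*Z(6)*(-32) = -95*(-25)*(-32) = 2375*(-32) = -76000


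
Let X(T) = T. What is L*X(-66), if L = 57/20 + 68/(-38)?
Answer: -13299/190 ≈ -69.995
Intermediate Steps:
L = 403/380 (L = 57*(1/20) + 68*(-1/38) = 57/20 - 34/19 = 403/380 ≈ 1.0605)
L*X(-66) = (403/380)*(-66) = -13299/190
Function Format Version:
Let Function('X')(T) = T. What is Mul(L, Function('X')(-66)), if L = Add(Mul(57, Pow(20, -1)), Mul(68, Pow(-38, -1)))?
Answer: Rational(-13299, 190) ≈ -69.995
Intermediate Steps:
L = Rational(403, 380) (L = Add(Mul(57, Rational(1, 20)), Mul(68, Rational(-1, 38))) = Add(Rational(57, 20), Rational(-34, 19)) = Rational(403, 380) ≈ 1.0605)
Mul(L, Function('X')(-66)) = Mul(Rational(403, 380), -66) = Rational(-13299, 190)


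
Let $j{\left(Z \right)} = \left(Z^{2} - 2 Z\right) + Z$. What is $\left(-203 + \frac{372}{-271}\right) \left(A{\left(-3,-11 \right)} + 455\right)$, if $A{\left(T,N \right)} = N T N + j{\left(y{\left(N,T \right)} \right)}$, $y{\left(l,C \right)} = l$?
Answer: $- \frac{12406240}{271} \approx -45780.0$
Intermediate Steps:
$j{\left(Z \right)} = Z^{2} - Z$
$A{\left(T,N \right)} = N \left(-1 + N\right) + T N^{2}$ ($A{\left(T,N \right)} = N T N + N \left(-1 + N\right) = T N^{2} + N \left(-1 + N\right) = N \left(-1 + N\right) + T N^{2}$)
$\left(-203 + \frac{372}{-271}\right) \left(A{\left(-3,-11 \right)} + 455\right) = \left(-203 + \frac{372}{-271}\right) \left(- 11 \left(-1 - 11 - -33\right) + 455\right) = \left(-203 + 372 \left(- \frac{1}{271}\right)\right) \left(- 11 \left(-1 - 11 + 33\right) + 455\right) = \left(-203 - \frac{372}{271}\right) \left(\left(-11\right) 21 + 455\right) = - \frac{55385 \left(-231 + 455\right)}{271} = \left(- \frac{55385}{271}\right) 224 = - \frac{12406240}{271}$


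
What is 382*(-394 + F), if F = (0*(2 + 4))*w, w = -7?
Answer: -150508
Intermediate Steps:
F = 0 (F = (0*(2 + 4))*(-7) = (0*6)*(-7) = 0*(-7) = 0)
382*(-394 + F) = 382*(-394 + 0) = 382*(-394) = -150508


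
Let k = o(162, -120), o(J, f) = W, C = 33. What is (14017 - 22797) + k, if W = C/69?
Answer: -201929/23 ≈ -8779.5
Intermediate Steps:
W = 11/23 (W = 33/69 = 33*(1/69) = 11/23 ≈ 0.47826)
o(J, f) = 11/23
k = 11/23 ≈ 0.47826
(14017 - 22797) + k = (14017 - 22797) + 11/23 = -8780 + 11/23 = -201929/23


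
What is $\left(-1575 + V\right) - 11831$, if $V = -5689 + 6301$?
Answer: $-12794$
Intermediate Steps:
$V = 612$
$\left(-1575 + V\right) - 11831 = \left(-1575 + 612\right) - 11831 = -963 - 11831 = -12794$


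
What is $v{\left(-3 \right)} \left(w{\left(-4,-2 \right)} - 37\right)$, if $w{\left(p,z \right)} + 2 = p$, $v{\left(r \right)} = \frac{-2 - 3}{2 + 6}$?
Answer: $\frac{215}{8} \approx 26.875$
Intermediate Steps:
$v{\left(r \right)} = - \frac{5}{8}$
$w{\left(p,z \right)} = -2 + p$
$v{\left(-3 \right)} \left(w{\left(-4,-2 \right)} - 37\right) = - \frac{5 \left(\left(-2 - 4\right) - 37\right)}{8} = - \frac{5 \left(-6 - 37\right)}{8} = \left(- \frac{5}{8}\right) \left(-43\right) = \frac{215}{8}$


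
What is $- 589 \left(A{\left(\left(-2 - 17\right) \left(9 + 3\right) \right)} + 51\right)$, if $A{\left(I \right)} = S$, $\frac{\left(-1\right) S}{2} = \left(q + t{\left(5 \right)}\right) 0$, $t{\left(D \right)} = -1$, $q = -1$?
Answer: $-30039$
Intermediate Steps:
$S = 0$ ($S = - 2 \left(-1 - 1\right) 0 = - 2 \left(\left(-2\right) 0\right) = \left(-2\right) 0 = 0$)
$A{\left(I \right)} = 0$
$- 589 \left(A{\left(\left(-2 - 17\right) \left(9 + 3\right) \right)} + 51\right) = - 589 \left(0 + 51\right) = \left(-589\right) 51 = -30039$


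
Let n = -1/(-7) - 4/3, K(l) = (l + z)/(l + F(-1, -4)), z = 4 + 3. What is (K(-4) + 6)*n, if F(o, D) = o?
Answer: -45/7 ≈ -6.4286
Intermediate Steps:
z = 7
K(l) = (7 + l)/(-1 + l) (K(l) = (l + 7)/(l - 1) = (7 + l)/(-1 + l))
n = -25/21 (n = -1*(-⅐) - 4*⅓ = ⅐ - 4/3 = -25/21 ≈ -1.1905)
(K(-4) + 6)*n = ((7 - 4)/(-1 - 4) + 6)*(-25/21) = (3/(-5) + 6)*(-25/21) = (-⅕*3 + 6)*(-25/21) = (-⅗ + 6)*(-25/21) = (27/5)*(-25/21) = -45/7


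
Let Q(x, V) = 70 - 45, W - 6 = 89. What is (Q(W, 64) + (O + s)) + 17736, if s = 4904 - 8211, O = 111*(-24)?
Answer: 11790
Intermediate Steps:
W = 95 (W = 6 + 89 = 95)
O = -2664
s = -3307
Q(x, V) = 25
(Q(W, 64) + (O + s)) + 17736 = (25 + (-2664 - 3307)) + 17736 = (25 - 5971) + 17736 = -5946 + 17736 = 11790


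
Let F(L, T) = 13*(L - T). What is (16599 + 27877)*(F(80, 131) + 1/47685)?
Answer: -1406115589304/47685 ≈ -2.9488e+7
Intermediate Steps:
F(L, T) = -13*T + 13*L
(16599 + 27877)*(F(80, 131) + 1/47685) = (16599 + 27877)*((-13*131 + 13*80) + 1/47685) = 44476*((-1703 + 1040) + 1/47685) = 44476*(-663 + 1/47685) = 44476*(-31615154/47685) = -1406115589304/47685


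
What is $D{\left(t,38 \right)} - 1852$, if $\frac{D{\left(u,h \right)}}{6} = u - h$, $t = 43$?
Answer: $-1822$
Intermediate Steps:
$D{\left(u,h \right)} = - 6 h + 6 u$ ($D{\left(u,h \right)} = 6 \left(u - h\right) = - 6 h + 6 u$)
$D{\left(t,38 \right)} - 1852 = \left(\left(-6\right) 38 + 6 \cdot 43\right) - 1852 = \left(-228 + 258\right) - 1852 = 30 - 1852 = -1822$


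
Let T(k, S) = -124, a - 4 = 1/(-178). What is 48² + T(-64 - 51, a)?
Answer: 2180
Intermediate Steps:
a = 711/178 (a = 4 + 1/(-178) = 4 - 1/178 = 711/178 ≈ 3.9944)
48² + T(-64 - 51, a) = 48² - 124 = 2304 - 124 = 2180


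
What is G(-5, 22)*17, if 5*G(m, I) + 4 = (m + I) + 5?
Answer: 306/5 ≈ 61.200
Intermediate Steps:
G(m, I) = ⅕ + I/5 + m/5 (G(m, I) = -⅘ + ((m + I) + 5)/5 = -⅘ + ((I + m) + 5)/5 = -⅘ + (5 + I + m)/5 = -⅘ + (1 + I/5 + m/5) = ⅕ + I/5 + m/5)
G(-5, 22)*17 = (⅕ + (⅕)*22 + (⅕)*(-5))*17 = (⅕ + 22/5 - 1)*17 = (18/5)*17 = 306/5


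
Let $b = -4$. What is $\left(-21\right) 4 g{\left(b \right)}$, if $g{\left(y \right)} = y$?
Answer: $336$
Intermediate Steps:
$\left(-21\right) 4 g{\left(b \right)} = \left(-21\right) 4 \left(-4\right) = \left(-84\right) \left(-4\right) = 336$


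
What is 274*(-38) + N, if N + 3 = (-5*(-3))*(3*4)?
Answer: -10235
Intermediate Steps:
N = 177 (N = -3 + (-5*(-3))*(3*4) = -3 + 15*12 = -3 + 180 = 177)
274*(-38) + N = 274*(-38) + 177 = -10412 + 177 = -10235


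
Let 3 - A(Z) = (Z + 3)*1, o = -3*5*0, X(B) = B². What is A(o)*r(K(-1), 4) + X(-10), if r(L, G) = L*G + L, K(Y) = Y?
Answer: 100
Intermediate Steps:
o = 0 (o = -15*0 = 0)
r(L, G) = L + G*L (r(L, G) = G*L + L = L + G*L)
A(Z) = -Z (A(Z) = 3 - (Z + 3) = 3 - (3 + Z) = 3 + (-3 - Z) = -Z)
A(o)*r(K(-1), 4) + X(-10) = (-1*0)*(-(1 + 4)) + (-10)² = 0*(-1*5) + 100 = 0*(-5) + 100 = 0 + 100 = 100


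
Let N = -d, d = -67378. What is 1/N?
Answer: 1/67378 ≈ 1.4842e-5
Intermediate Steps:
N = 67378 (N = -1*(-67378) = 67378)
1/N = 1/67378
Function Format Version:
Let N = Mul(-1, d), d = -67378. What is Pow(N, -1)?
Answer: Rational(1, 67378) ≈ 1.4842e-5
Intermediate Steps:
N = 67378 (N = Mul(-1, -67378) = 67378)
Pow(N, -1) = Pow(67378, -1) = Rational(1, 67378)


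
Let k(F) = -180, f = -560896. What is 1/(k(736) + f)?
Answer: -1/561076 ≈ -1.7823e-6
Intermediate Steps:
1/(k(736) + f) = 1/(-180 - 560896) = 1/(-561076) = -1/561076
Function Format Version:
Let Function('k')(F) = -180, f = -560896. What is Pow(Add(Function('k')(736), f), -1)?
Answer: Rational(-1, 561076) ≈ -1.7823e-6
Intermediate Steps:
Pow(Add(Function('k')(736), f), -1) = Pow(Add(-180, -560896), -1) = Pow(-561076, -1) = Rational(-1, 561076)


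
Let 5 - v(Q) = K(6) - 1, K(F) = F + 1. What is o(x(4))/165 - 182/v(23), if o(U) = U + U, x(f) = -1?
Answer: 30028/165 ≈ 181.99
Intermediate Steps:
K(F) = 1 + F
o(U) = 2*U
v(Q) = -1 (v(Q) = 5 - ((1 + 6) - 1) = 5 - (7 - 1) = 5 - 1*6 = 5 - 6 = -1)
o(x(4))/165 - 182/v(23) = (2*(-1))/165 - 182/(-1) = -2*1/165 - 182*(-1) = -2/165 + 182 = 30028/165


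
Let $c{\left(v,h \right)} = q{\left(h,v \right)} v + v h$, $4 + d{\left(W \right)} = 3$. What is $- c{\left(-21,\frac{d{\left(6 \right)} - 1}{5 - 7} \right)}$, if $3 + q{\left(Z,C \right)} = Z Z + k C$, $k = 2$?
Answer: $-903$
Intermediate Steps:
$d{\left(W \right)} = -1$ ($d{\left(W \right)} = -4 + 3 = -1$)
$q{\left(Z,C \right)} = -3 + Z^{2} + 2 C$ ($q{\left(Z,C \right)} = -3 + \left(Z Z + 2 C\right) = -3 + \left(Z^{2} + 2 C\right) = -3 + Z^{2} + 2 C$)
$c{\left(v,h \right)} = h v + v \left(-3 + h^{2} + 2 v\right)$ ($c{\left(v,h \right)} = \left(-3 + h^{2} + 2 v\right) v + v h = v \left(-3 + h^{2} + 2 v\right) + h v = h v + v \left(-3 + h^{2} + 2 v\right)$)
$- c{\left(-21,\frac{d{\left(6 \right)} - 1}{5 - 7} \right)} = - \left(-21\right) \left(-3 + \frac{-1 - 1}{5 - 7} + \left(\frac{-1 - 1}{5 - 7}\right)^{2} + 2 \left(-21\right)\right) = - \left(-21\right) \left(-3 - \frac{2}{-2} + \left(- \frac{2}{-2}\right)^{2} - 42\right) = - \left(-21\right) \left(-3 - -1 + \left(\left(-2\right) \left(- \frac{1}{2}\right)\right)^{2} - 42\right) = - \left(-21\right) \left(-3 + 1 + 1^{2} - 42\right) = - \left(-21\right) \left(-3 + 1 + 1 - 42\right) = - \left(-21\right) \left(-43\right) = \left(-1\right) 903 = -903$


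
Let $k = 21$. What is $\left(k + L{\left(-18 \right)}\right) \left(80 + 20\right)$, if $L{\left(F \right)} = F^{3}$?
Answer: $-581100$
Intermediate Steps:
$\left(k + L{\left(-18 \right)}\right) \left(80 + 20\right) = \left(21 + \left(-18\right)^{3}\right) \left(80 + 20\right) = \left(21 - 5832\right) 100 = \left(-5811\right) 100 = -581100$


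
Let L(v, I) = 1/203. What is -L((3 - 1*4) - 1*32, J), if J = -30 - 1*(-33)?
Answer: -1/203 ≈ -0.0049261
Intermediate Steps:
J = 3 (J = -30 + 33 = 3)
L(v, I) = 1/203
-L((3 - 1*4) - 1*32, J) = -1*1/203 = -1/203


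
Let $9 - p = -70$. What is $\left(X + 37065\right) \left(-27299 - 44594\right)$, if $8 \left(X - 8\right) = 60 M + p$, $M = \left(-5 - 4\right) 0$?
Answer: $- \frac{21327993059}{8} \approx -2.666 \cdot 10^{9}$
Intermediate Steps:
$p = 79$ ($p = 9 - -70 = 9 + 70 = 79$)
$M = 0$ ($M = \left(-9\right) 0 = 0$)
$X = \frac{143}{8}$ ($X = 8 + \frac{60 \cdot 0 + 79}{8} = 8 + \frac{0 + 79}{8} = 8 + \frac{1}{8} \cdot 79 = 8 + \frac{79}{8} = \frac{143}{8} \approx 17.875$)
$\left(X + 37065\right) \left(-27299 - 44594\right) = \left(\frac{143}{8} + 37065\right) \left(-27299 - 44594\right) = \frac{296663}{8} \left(-71893\right) = - \frac{21327993059}{8}$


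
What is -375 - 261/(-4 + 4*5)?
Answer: -6261/16 ≈ -391.31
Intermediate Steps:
-375 - 261/(-4 + 4*5) = -375 - 261/(-4 + 20) = -375 - 261/16 = -6261/16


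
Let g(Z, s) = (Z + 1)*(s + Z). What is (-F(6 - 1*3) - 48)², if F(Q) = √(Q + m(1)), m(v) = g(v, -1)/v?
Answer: (48 + √3)² ≈ 2473.3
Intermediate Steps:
g(Z, s) = (1 + Z)*(Z + s)
m(v) = (-1 + v²)/v (m(v) = (v - 1 + v² + v*(-1))/v = (v - 1 + v² - v)/v = (-1 + v²)/v)
F(Q) = √Q (F(Q) = √(Q + (1 - 1/1)) = √(Q + (1 - 1*1)) = √(Q + (1 - 1)) = √(Q + 0) = √Q)
(-F(6 - 1*3) - 48)² = (-√(6 - 1*3) - 48)² = (-√(6 - 3) - 48)² = (-√3 - 48)² = (-48 - √3)²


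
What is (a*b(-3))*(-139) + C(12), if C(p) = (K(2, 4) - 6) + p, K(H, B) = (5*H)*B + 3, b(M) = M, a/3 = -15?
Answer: -18716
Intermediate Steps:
a = -45 (a = 3*(-15) = -45)
K(H, B) = 3 + 5*B*H (K(H, B) = 5*B*H + 3 = 3 + 5*B*H)
C(p) = 37 + p (C(p) = ((3 + 5*4*2) - 6) + p = ((3 + 40) - 6) + p = (43 - 6) + p = 37 + p)
(a*b(-3))*(-139) + C(12) = -45*(-3)*(-139) + (37 + 12) = 135*(-139) + 49 = -18765 + 49 = -18716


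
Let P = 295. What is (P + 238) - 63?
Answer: 470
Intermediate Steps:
(P + 238) - 63 = (295 + 238) - 63 = 533 - 63 = 470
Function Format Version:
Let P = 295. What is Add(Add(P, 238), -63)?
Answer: 470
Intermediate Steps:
Add(Add(P, 238), -63) = Add(Add(295, 238), -63) = Add(533, -63) = 470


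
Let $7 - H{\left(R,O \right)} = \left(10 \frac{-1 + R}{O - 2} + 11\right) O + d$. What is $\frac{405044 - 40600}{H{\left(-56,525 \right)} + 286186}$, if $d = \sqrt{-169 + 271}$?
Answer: $\frac{14005393932461584}{10798306881771269} + \frac{49843001438 \sqrt{102}}{10798306881771269} \approx 1.297$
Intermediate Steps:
$d = \sqrt{102} \approx 10.1$
$H{\left(R,O \right)} = 7 - \sqrt{102} - O \left(11 + \frac{10 \left(-1 + R\right)}{-2 + O}\right)$ ($H{\left(R,O \right)} = 7 - \left(\left(10 \frac{-1 + R}{O - 2} + 11\right) O + \sqrt{102}\right) = 7 - \left(\left(10 \frac{-1 + R}{-2 + O} + 11\right) O + \sqrt{102}\right) = 7 - \left(\left(\frac{10 \left(-1 + R\right)}{-2 + O} + 11\right) O + \sqrt{102}\right) = 7 - \left(\left(11 + \frac{10 \left(-1 + R\right)}{-2 + O}\right) O + \sqrt{102}\right) = 7 - \left(O \left(11 + \frac{10 \left(-1 + R\right)}{-2 + O}\right) + \sqrt{102}\right) = 7 - \left(\sqrt{102} + O \left(11 + \frac{10 \left(-1 + R\right)}{-2 + O}\right)\right) = 7 - \sqrt{102} - O \left(11 + \frac{10 \left(-1 + R\right)}{-2 + O}\right)$)
$\frac{405044 - 40600}{H{\left(-56,525 \right)} + 286186} = \frac{405044 - 40600}{\frac{-14 - 11 \cdot 525^{2} + 2 \sqrt{102} + 39 \cdot 525 - 525 \sqrt{102} - 5250 \left(-56\right)}{-2 + 525} + 286186} = \frac{364444}{\frac{-14 - 3031875 + 2 \sqrt{102} + 20475 - 525 \sqrt{102} + 294000}{523} + 286186} = \frac{364444}{\frac{-2717414 - 523 \sqrt{102}}{523} + 286186} = \frac{364444}{\left(- \frac{2717414}{523} - \sqrt{102}\right) + 286186} = \frac{364444}{\frac{146957864}{523} - \sqrt{102}}$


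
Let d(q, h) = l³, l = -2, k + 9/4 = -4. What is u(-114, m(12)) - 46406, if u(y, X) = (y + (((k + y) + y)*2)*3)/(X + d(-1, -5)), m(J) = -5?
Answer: -1203517/26 ≈ -46289.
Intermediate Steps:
k = -25/4 (k = -9/4 - 4 = -25/4 ≈ -6.2500)
d(q, h) = -8 (d(q, h) = (-2)³ = -8)
u(y, X) = (-75/2 + 13*y)/(-8 + X) (u(y, X) = (y + (((-25/4 + y) + y)*2)*3)/(X - 8) = (y + ((-25/4 + 2*y)*2)*3)/(-8 + X) = (y + (-25/2 + 4*y)*3)/(-8 + X) = (y + (-75/2 + 12*y))/(-8 + X) = (-75/2 + 13*y)/(-8 + X))
u(-114, m(12)) - 46406 = (-75 + 26*(-114))/(2*(-8 - 5)) - 46406 = (½)*(-75 - 2964)/(-13) - 46406 = (½)*(-1/13)*(-3039) - 46406 = 3039/26 - 46406 = -1203517/26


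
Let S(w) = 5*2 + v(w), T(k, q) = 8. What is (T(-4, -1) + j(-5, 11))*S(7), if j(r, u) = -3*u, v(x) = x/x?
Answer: -275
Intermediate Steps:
v(x) = 1
S(w) = 11 (S(w) = 5*2 + 1 = 10 + 1 = 11)
(T(-4, -1) + j(-5, 11))*S(7) = (8 - 3*11)*11 = (8 - 33)*11 = -25*11 = -275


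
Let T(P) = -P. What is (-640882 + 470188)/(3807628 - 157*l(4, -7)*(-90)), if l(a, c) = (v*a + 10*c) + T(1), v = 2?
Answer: -85347/1458719 ≈ -0.058508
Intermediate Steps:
l(a, c) = -1 + 2*a + 10*c (l(a, c) = (2*a + 10*c) - 1*1 = (2*a + 10*c) - 1 = -1 + 2*a + 10*c)
(-640882 + 470188)/(3807628 - 157*l(4, -7)*(-90)) = (-640882 + 470188)/(3807628 - 157*(-1 + 2*4 + 10*(-7))*(-90)) = -170694/(3807628 - 157*(-1 + 8 - 70)*(-90)) = -170694/(3807628 - 157*(-63)*(-90)) = -170694/(3807628 + 9891*(-90)) = -170694/(3807628 - 890190) = -170694/2917438 = -170694*1/2917438 = -85347/1458719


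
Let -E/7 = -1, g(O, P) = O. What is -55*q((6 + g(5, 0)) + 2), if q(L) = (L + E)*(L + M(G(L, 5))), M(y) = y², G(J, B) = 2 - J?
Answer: -147400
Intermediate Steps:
E = 7 (E = -7*(-1) = 7)
q(L) = (7 + L)*(L + (2 - L)²) (q(L) = (L + 7)*(L + (2 - L)²) = (7 + L)*(L + (2 - L)²))
-55*q((6 + g(5, 0)) + 2) = -55*(28 + ((6 + 5) + 2)³ - 17*((6 + 5) + 2) + 4*((6 + 5) + 2)²) = -55*(28 + (11 + 2)³ - 17*(11 + 2) + 4*(11 + 2)²) = -55*(28 + 13³ - 17*13 + 4*13²) = -55*(28 + 2197 - 221 + 4*169) = -55*(28 + 2197 - 221 + 676) = -55*2680 = -147400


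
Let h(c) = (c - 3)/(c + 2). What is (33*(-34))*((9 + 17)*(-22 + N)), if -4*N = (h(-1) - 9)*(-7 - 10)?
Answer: 2253537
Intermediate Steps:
h(c) = (-3 + c)/(2 + c)
N = -221/4 (N = -((-3 - 1)/(2 - 1) - 9)*(-7 - 10)/4 = -(-4/1 - 9)*(-17)/4 = -(1*(-4) - 9)*(-17)/4 = -(-4 - 9)*(-17)/4 = -(-13)*(-17)/4 = -¼*221 = -221/4 ≈ -55.250)
(33*(-34))*((9 + 17)*(-22 + N)) = (33*(-34))*((9 + 17)*(-22 - 221/4)) = -29172*(-309)/4 = -1122*(-4017/2) = 2253537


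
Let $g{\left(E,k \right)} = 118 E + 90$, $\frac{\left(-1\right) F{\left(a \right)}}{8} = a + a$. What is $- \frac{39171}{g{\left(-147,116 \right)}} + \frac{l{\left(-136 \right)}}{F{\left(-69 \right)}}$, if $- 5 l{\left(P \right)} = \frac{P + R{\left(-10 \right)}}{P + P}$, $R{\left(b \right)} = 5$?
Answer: $\frac{2450443571}{1079535360} \approx 2.2699$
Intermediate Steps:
$F{\left(a \right)} = - 16 a$ ($F{\left(a \right)} = - 8 \left(a + a\right) = - 8 \cdot 2 a = - 16 a$)
$l{\left(P \right)} = - \frac{5 + P}{10 P}$ ($l{\left(P \right)} = - \frac{\left(P + 5\right) \frac{1}{P + P}}{5} = - \frac{\left(5 + P\right) \frac{1}{2 P}}{5} = - \frac{\frac{1}{2} \frac{1}{P} \left(5 + P\right)}{5} = - \frac{5 + P}{10 P}$)
$g{\left(E,k \right)} = 90 + 118 E$
$- \frac{39171}{g{\left(-147,116 \right)}} + \frac{l{\left(-136 \right)}}{F{\left(-69 \right)}} = - \frac{39171}{90 + 118 \left(-147\right)} + \frac{\frac{1}{10} \frac{1}{-136} \left(-5 - -136\right)}{\left(-16\right) \left(-69\right)} = - \frac{39171}{90 - 17346} + \frac{\frac{1}{10} \left(- \frac{1}{136}\right) \left(-5 + 136\right)}{1104} = - \frac{39171}{-17256} + \frac{1}{10} \left(- \frac{1}{136}\right) 131 \cdot \frac{1}{1104} = \left(-39171\right) \left(- \frac{1}{17256}\right) - \frac{131}{1501440} = \frac{13057}{5752} - \frac{131}{1501440} = \frac{2450443571}{1079535360}$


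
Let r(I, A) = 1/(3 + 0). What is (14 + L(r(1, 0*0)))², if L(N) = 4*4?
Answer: 900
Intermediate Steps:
r(I, A) = ⅓ (r(I, A) = 1/3 = ⅓)
L(N) = 16
(14 + L(r(1, 0*0)))² = (14 + 16)² = 30² = 900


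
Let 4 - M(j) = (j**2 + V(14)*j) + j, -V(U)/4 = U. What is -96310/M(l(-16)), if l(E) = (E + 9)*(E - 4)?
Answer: 48155/5948 ≈ 8.0960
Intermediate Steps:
V(U) = -4*U
l(E) = (-4 + E)*(9 + E) (l(E) = (9 + E)*(-4 + E) = (-4 + E)*(9 + E))
M(j) = 4 - j**2 + 55*j (M(j) = 4 - ((j**2 + (-4*14)*j) + j) = 4 - ((j**2 - 56*j) + j) = 4 - (j**2 - 55*j) = 4 + (-j**2 + 55*j) = 4 - j**2 + 55*j)
-96310/M(l(-16)) = -96310/(4 - (-36 + (-16)**2 + 5*(-16))**2 + 55*(-36 + (-16)**2 + 5*(-16))) = -96310/(4 - (-36 + 256 - 80)**2 + 55*(-36 + 256 - 80)) = -96310/(4 - 1*140**2 + 55*140) = -96310/(4 - 1*19600 + 7700) = -96310/(4 - 19600 + 7700) = -96310/(-11896) = -96310*(-1/11896) = 48155/5948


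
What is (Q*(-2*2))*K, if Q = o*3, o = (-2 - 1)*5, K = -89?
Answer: -16020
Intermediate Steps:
o = -15 (o = -3*5 = -15)
Q = -45 (Q = -15*3 = -45)
(Q*(-2*2))*K = -(-90)*2*(-89) = -45*(-4)*(-89) = 180*(-89) = -16020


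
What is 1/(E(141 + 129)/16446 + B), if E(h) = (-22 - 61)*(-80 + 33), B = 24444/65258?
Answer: 536616534/328288741 ≈ 1.6346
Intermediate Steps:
B = 12222/32629 (B = 24444*(1/65258) = 12222/32629 ≈ 0.37457)
E(h) = 3901 (E(h) = -83*(-47) = 3901)
1/(E(141 + 129)/16446 + B) = 1/(3901/16446 + 12222/32629) = 1/(328288741/536616534) = 536616534/328288741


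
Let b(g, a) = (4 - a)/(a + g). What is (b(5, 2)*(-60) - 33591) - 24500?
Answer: -406757/7 ≈ -58108.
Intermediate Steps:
b(g, a) = (4 - a)/(a + g)
(b(5, 2)*(-60) - 33591) - 24500 = (((4 - 1*2)/(2 + 5))*(-60) - 33591) - 24500 = (((4 - 2)/7)*(-60) - 33591) - 24500 = (((⅐)*2)*(-60) - 33591) - 24500 = ((2/7)*(-60) - 33591) - 24500 = (-120/7 - 33591) - 24500 = -235257/7 - 24500 = -406757/7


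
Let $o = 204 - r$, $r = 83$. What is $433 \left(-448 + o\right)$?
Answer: $-141591$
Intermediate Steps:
$o = 121$ ($o = 204 - 83 = 121$)
$433 \left(-448 + o\right) = 433 \left(-448 + 121\right) = 433 \left(-327\right) = -141591$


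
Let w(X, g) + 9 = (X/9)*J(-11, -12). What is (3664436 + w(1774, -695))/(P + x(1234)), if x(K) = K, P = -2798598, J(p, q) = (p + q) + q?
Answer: -32917753/25176276 ≈ -1.3075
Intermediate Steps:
J(p, q) = p + 2*q
w(X, g) = -9 - 35*X/9 (w(X, g) = -9 + (X/9)*(-11 + 2*(-12)) = -9 + (X*(⅑))*(-11 - 24) = -9 + (X/9)*(-35) = -9 - 35*X/9)
(3664436 + w(1774, -695))/(P + x(1234)) = (3664436 + (-9 - 35/9*1774))/(-2798598 + 1234) = (3664436 + (-9 - 62090/9))/(-2797364) = (3664436 - 62171/9)*(-1/2797364) = (32917753/9)*(-1/2797364) = -32917753/25176276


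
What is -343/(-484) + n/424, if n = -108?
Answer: 11645/25652 ≈ 0.45396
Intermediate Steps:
-343/(-484) + n/424 = -343/(-484) - 108/424 = -343*(-1/484) - 108*1/424 = 343/484 - 27/106 = 11645/25652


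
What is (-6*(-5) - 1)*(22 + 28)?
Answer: 1450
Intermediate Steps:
(-6*(-5) - 1)*(22 + 28) = (30 - 1)*50 = 29*50 = 1450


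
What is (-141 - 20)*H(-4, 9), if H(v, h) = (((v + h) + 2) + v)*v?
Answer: 1932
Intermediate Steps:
H(v, h) = v*(2 + h + 2*v) (H(v, h) = (((h + v) + 2) + v)*v = ((2 + h + v) + v)*v = (2 + h + 2*v)*v = v*(2 + h + 2*v))
(-141 - 20)*H(-4, 9) = (-141 - 20)*(-4*(2 + 9 + 2*(-4))) = -(-644)*(2 + 9 - 8) = -(-644)*3 = -161*(-12) = 1932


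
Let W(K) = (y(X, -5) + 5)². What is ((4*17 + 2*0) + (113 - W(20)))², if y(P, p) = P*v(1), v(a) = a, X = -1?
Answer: 27225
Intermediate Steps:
y(P, p) = P (y(P, p) = P*1 = P)
W(K) = 16 (W(K) = (-1 + 5)² = 4² = 16)
((4*17 + 2*0) + (113 - W(20)))² = ((4*17 + 2*0) + (113 - 1*16))² = ((68 + 0) + (113 - 16))² = (68 + 97)² = 165² = 27225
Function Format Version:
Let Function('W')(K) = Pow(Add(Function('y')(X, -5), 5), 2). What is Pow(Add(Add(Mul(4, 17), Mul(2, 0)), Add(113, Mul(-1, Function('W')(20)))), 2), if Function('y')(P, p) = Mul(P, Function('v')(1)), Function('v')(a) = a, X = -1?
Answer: 27225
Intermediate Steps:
Function('y')(P, p) = P (Function('y')(P, p) = Mul(P, 1) = P)
Function('W')(K) = 16 (Function('W')(K) = Pow(Add(-1, 5), 2) = Pow(4, 2) = 16)
Pow(Add(Add(Mul(4, 17), Mul(2, 0)), Add(113, Mul(-1, Function('W')(20)))), 2) = Pow(Add(Add(Mul(4, 17), Mul(2, 0)), Add(113, Mul(-1, 16))), 2) = Pow(Add(Add(68, 0), Add(113, -16)), 2) = Pow(Add(68, 97), 2) = Pow(165, 2) = 27225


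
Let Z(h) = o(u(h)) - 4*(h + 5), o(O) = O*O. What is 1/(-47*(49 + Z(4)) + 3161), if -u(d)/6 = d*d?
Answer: -1/430602 ≈ -2.3223e-6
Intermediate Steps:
u(d) = -6*d**2 (u(d) = -6*d*d = -6*d**2)
o(O) = O**2
Z(h) = -20 - 4*h + 36*h**4 (Z(h) = (-6*h**2)**2 - 4*(h + 5) = 36*h**4 - 4*(5 + h) = 36*h**4 - (20 + 4*h) = 36*h**4 + (-20 - 4*h) = -20 - 4*h + 36*h**4)
1/(-47*(49 + Z(4)) + 3161) = 1/(-47*(49 + (-20 - 4*4 + 36*4**4)) + 3161) = 1/(-47*(49 + (-20 - 16 + 36*256)) + 3161) = 1/(-47*(49 + (-20 - 16 + 9216)) + 3161) = 1/(-47*(49 + 9180) + 3161) = 1/(-47*9229 + 3161) = 1/(-433763 + 3161) = 1/(-430602) = -1/430602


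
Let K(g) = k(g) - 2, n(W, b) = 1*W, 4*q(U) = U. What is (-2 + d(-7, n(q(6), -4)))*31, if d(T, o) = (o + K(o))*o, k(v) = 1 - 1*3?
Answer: -713/4 ≈ -178.25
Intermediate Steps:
q(U) = U/4
n(W, b) = W
k(v) = -2 (k(v) = 1 - 3 = -2)
K(g) = -4 (K(g) = -2 - 2 = -4)
d(T, o) = o*(-4 + o) (d(T, o) = (o - 4)*o = (-4 + o)*o = o*(-4 + o))
(-2 + d(-7, n(q(6), -4)))*31 = (-2 + ((¼)*6)*(-4 + (¼)*6))*31 = (-2 + 3*(-4 + 3/2)/2)*31 = (-2 + (3/2)*(-5/2))*31 = (-2 - 15/4)*31 = -23/4*31 = -713/4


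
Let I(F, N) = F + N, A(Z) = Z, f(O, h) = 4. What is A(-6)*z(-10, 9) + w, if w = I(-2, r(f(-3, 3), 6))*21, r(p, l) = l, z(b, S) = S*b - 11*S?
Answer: 1218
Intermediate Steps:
z(b, S) = -11*S + S*b
w = 84 (w = (-2 + 6)*21 = 4*21 = 84)
A(-6)*z(-10, 9) + w = -54*(-11 - 10) + 84 = -54*(-21) + 84 = -6*(-189) + 84 = 1134 + 84 = 1218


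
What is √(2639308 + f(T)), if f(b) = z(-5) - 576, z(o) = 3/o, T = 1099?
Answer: √65968285/5 ≈ 1624.4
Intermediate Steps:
f(b) = -2883/5 (f(b) = 3/(-5) - 576 = 3*(-⅕) - 576 = -⅗ - 576 = -2883/5)
√(2639308 + f(T)) = √(2639308 - 2883/5) = √(13193657/5) = √65968285/5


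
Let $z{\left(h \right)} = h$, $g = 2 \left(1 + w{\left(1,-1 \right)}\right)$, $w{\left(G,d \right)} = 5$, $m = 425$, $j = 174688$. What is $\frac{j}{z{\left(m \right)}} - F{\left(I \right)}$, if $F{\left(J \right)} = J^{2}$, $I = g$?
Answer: $\frac{113488}{425} \approx 267.03$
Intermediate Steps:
$g = 12$ ($g = 2 \left(1 + 5\right) = 2 \cdot 6 = 12$)
$I = 12$
$\frac{j}{z{\left(m \right)}} - F{\left(I \right)} = \frac{174688}{425} - 12^{2} = 174688 \cdot \frac{1}{425} - 144 = \frac{174688}{425} - 144 = \frac{113488}{425}$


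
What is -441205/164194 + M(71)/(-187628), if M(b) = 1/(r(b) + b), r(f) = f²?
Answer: -211591844489537/78743693522592 ≈ -2.6871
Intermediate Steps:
M(b) = 1/(b + b²) (M(b) = 1/(b² + b) = 1/(b + b²))
-441205/164194 + M(71)/(-187628) = -441205/164194 + (1/(71*(1 + 71)))/(-187628) = -441205*1/164194 + ((1/71)/72)*(-1/187628) = -441205/164194 + ((1/71)*(1/72))*(-1/187628) = -441205/164194 + (1/5112)*(-1/187628) = -441205/164194 - 1/959154336 = -211591844489537/78743693522592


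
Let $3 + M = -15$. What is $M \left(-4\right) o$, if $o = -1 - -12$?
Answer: $792$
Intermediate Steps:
$M = -18$ ($M = -3 - 15 = -18$)
$o = 11$ ($o = -1 + 12 = 11$)
$M \left(-4\right) o = \left(-18\right) \left(-4\right) 11 = 72 \cdot 11 = 792$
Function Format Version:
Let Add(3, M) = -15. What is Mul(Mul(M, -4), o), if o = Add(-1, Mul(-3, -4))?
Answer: 792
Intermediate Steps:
M = -18 (M = Add(-3, -15) = -18)
o = 11 (o = Add(-1, 12) = 11)
Mul(Mul(M, -4), o) = Mul(Mul(-18, -4), 11) = Mul(72, 11) = 792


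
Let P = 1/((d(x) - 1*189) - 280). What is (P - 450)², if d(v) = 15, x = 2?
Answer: 41738898601/206116 ≈ 2.0250e+5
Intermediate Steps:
P = -1/454 (P = 1/((15 - 1*189) - 280) = 1/((15 - 189) - 280) = 1/(-174 - 280) = 1/(-454) = -1/454 ≈ -0.0022026)
(P - 450)² = (-1/454 - 450)² = (-204301/454)² = 41738898601/206116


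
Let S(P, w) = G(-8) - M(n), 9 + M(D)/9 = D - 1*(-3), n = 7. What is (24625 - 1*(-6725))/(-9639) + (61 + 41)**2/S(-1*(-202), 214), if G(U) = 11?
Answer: 16703576/3213 ≈ 5198.8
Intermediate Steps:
M(D) = -54 + 9*D (M(D) = -81 + 9*(D - 1*(-3)) = -81 + 9*(D + 3) = -81 + 9*(3 + D) = -81 + (27 + 9*D) = -54 + 9*D)
S(P, w) = 2 (S(P, w) = 11 - (-54 + 9*7) = 11 - (-54 + 63) = 11 - 1*9 = 11 - 9 = 2)
(24625 - 1*(-6725))/(-9639) + (61 + 41)**2/S(-1*(-202), 214) = (24625 - 1*(-6725))/(-9639) + (61 + 41)**2/2 = (24625 + 6725)*(-1/9639) + 102**2*(1/2) = 31350*(-1/9639) + 10404*(1/2) = -10450/3213 + 5202 = 16703576/3213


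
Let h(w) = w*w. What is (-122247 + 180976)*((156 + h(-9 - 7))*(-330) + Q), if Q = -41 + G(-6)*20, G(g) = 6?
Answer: -7980155249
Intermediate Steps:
Q = 79 (Q = -41 + 6*20 = -41 + 120 = 79)
h(w) = w²
(-122247 + 180976)*((156 + h(-9 - 7))*(-330) + Q) = (-122247 + 180976)*((156 + (-9 - 7)²)*(-330) + 79) = 58729*((156 + (-16)²)*(-330) + 79) = 58729*((156 + 256)*(-330) + 79) = 58729*(412*(-330) + 79) = 58729*(-135960 + 79) = 58729*(-135881) = -7980155249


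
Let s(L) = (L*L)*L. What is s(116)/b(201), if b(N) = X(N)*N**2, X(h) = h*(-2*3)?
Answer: -780448/24361803 ≈ -0.032036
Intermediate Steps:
s(L) = L**3 (s(L) = L**2*L = L**3)
X(h) = -6*h (X(h) = h*(-6) = -6*h)
b(N) = -6*N**3 (b(N) = (-6*N)*N**2 = -6*N**3)
s(116)/b(201) = 116**3/((-6*201**3)) = 1560896/((-6*8120601)) = 1560896/(-48723606) = 1560896*(-1/48723606) = -780448/24361803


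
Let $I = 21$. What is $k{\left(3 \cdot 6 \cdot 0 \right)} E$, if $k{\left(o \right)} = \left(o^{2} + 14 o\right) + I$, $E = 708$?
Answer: $14868$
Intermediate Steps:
$k{\left(o \right)} = 21 + o^{2} + 14 o$ ($k{\left(o \right)} = \left(o^{2} + 14 o\right) + 21 = 21 + o^{2} + 14 o$)
$k{\left(3 \cdot 6 \cdot 0 \right)} E = \left(21 + \left(3 \cdot 6 \cdot 0\right)^{2} + 14 \cdot 3 \cdot 6 \cdot 0\right) 708 = \left(21 + \left(18 \cdot 0\right)^{2} + 14 \cdot 18 \cdot 0\right) 708 = \left(21 + 0^{2} + 14 \cdot 0\right) 708 = \left(21 + 0 + 0\right) 708 = 21 \cdot 708 = 14868$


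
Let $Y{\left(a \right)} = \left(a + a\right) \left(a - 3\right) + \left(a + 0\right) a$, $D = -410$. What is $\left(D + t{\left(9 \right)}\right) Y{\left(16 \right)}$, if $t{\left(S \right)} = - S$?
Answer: $-281568$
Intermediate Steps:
$Y{\left(a \right)} = a^{2} + 2 a \left(-3 + a\right)$ ($Y{\left(a \right)} = 2 a \left(-3 + a\right) + a a = 2 a \left(-3 + a\right) + a^{2} = a^{2} + 2 a \left(-3 + a\right)$)
$\left(D + t{\left(9 \right)}\right) Y{\left(16 \right)} = \left(-410 - 9\right) 3 \cdot 16 \left(-2 + 16\right) = \left(-410 - 9\right) 3 \cdot 16 \cdot 14 = \left(-419\right) 672 = -281568$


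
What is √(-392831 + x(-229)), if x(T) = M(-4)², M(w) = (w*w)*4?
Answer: I*√388735 ≈ 623.49*I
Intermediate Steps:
M(w) = 4*w² (M(w) = w²*4 = 4*w²)
x(T) = 4096 (x(T) = (4*(-4)²)² = (4*16)² = 64² = 4096)
√(-392831 + x(-229)) = √(-392831 + 4096) = √(-388735) = I*√388735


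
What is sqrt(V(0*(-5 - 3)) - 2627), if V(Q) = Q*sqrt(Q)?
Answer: I*sqrt(2627) ≈ 51.254*I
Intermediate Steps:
V(Q) = Q**(3/2)
sqrt(V(0*(-5 - 3)) - 2627) = sqrt((0*(-5 - 3))**(3/2) - 2627) = sqrt((0*(-8))**(3/2) - 2627) = sqrt(0**(3/2) - 2627) = sqrt(0 - 2627) = sqrt(-2627) = I*sqrt(2627)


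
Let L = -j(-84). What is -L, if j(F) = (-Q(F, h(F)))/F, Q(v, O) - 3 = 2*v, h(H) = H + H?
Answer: -55/28 ≈ -1.9643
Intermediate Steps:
h(H) = 2*H
Q(v, O) = 3 + 2*v
j(F) = (-3 - 2*F)/F (j(F) = (-(3 + 2*F))/F = (-3 - 2*F)/F)
L = 55/28 (L = -(-2 - 3/(-84)) = -(-2 - 3*(-1/84)) = -(-2 + 1/28) = -1*(-55/28) = 55/28 ≈ 1.9643)
-L = -1*55/28 = -55/28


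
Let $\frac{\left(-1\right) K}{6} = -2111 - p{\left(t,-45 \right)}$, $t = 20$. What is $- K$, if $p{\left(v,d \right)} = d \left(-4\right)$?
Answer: $-13746$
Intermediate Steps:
$p{\left(v,d \right)} = - 4 d$
$K = 13746$ ($K = - 6 \left(-2111 - \left(-4\right) \left(-45\right)\right) = - 6 \left(-2111 - 180\right) = \left(-6\right) \left(-2291\right) = 13746$)
$- K = \left(-1\right) 13746 = -13746$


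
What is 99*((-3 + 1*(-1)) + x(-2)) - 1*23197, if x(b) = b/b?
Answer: -23494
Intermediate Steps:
x(b) = 1
99*((-3 + 1*(-1)) + x(-2)) - 1*23197 = 99*((-3 + 1*(-1)) + 1) - 1*23197 = 99*((-3 - 1) + 1) - 23197 = 99*(-4 + 1) - 23197 = 99*(-3) - 23197 = -297 - 23197 = -23494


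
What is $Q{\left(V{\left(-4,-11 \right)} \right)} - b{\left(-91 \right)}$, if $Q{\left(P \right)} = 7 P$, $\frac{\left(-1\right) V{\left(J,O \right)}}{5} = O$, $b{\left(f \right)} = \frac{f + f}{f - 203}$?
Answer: $\frac{8072}{21} \approx 384.38$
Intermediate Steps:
$b{\left(f \right)} = \frac{2 f}{-203 + f}$
$V{\left(J,O \right)} = - 5 O$
$Q{\left(V{\left(-4,-11 \right)} \right)} - b{\left(-91 \right)} = 7 \left(\left(-5\right) \left(-11\right)\right) - 2 \left(-91\right) \frac{1}{-203 - 91} = 7 \cdot 55 - 2 \left(-91\right) \frac{1}{-294} = 385 - 2 \left(-91\right) \left(- \frac{1}{294}\right) = 385 - \frac{13}{21} = \frac{8072}{21}$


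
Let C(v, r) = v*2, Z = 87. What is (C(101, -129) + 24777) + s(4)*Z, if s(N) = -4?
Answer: 24631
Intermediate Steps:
C(v, r) = 2*v
(C(101, -129) + 24777) + s(4)*Z = (2*101 + 24777) - 4*87 = (202 + 24777) - 348 = 24979 - 348 = 24631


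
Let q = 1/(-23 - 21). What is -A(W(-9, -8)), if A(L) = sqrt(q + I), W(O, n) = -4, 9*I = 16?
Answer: -sqrt(7645)/66 ≈ -1.3248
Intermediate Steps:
q = -1/44 (q = 1/(-44) = -1/44 ≈ -0.022727)
I = 16/9 (I = (1/9)*16 = 16/9 ≈ 1.7778)
A(L) = sqrt(7645)/66 (A(L) = sqrt(-1/44 + 16/9) = sqrt(695/396) = sqrt(7645)/66)
-A(W(-9, -8)) = -sqrt(7645)/66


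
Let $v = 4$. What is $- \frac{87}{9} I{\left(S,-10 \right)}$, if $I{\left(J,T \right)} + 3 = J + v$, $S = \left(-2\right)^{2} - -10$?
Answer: $-145$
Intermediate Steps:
$S = 14$ ($S = 4 + 10 = 14$)
$I{\left(J,T \right)} = 1 + J$ ($I{\left(J,T \right)} = -3 + \left(J + 4\right) = -3 + \left(4 + J\right) = 1 + J$)
$- \frac{87}{9} I{\left(S,-10 \right)} = - \frac{87}{9} \left(1 + 14\right) = \left(-87\right) \frac{1}{9} \cdot 15 = \left(- \frac{29}{3}\right) 15 = -145$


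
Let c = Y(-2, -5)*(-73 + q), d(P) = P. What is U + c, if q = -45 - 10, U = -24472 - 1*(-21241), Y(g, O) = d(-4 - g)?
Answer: -2975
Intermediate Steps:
Y(g, O) = -4 - g
U = -3231 (U = -24472 + 21241 = -3231)
q = -55
c = 256 (c = (-4 - 1*(-2))*(-73 - 55) = (-4 + 2)*(-128) = -2*(-128) = 256)
U + c = -3231 + 256 = -2975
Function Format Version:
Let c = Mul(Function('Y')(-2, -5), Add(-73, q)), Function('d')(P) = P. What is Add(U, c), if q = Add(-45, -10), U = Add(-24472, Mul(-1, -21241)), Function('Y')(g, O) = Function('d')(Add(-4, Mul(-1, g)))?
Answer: -2975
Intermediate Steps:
Function('Y')(g, O) = Add(-4, Mul(-1, g))
U = -3231 (U = Add(-24472, 21241) = -3231)
q = -55
c = 256 (c = Mul(Add(-4, Mul(-1, -2)), Add(-73, -55)) = Mul(Add(-4, 2), -128) = Mul(-2, -128) = 256)
Add(U, c) = Add(-3231, 256) = -2975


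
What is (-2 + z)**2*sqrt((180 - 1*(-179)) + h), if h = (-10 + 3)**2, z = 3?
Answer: 2*sqrt(102) ≈ 20.199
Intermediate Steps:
h = 49 (h = (-7)**2 = 49)
(-2 + z)**2*sqrt((180 - 1*(-179)) + h) = (-2 + 3)**2*sqrt((180 - 1*(-179)) + 49) = 1**2*sqrt((180 + 179) + 49) = 1*sqrt(359 + 49) = 1*sqrt(408) = 1*(2*sqrt(102)) = 2*sqrt(102)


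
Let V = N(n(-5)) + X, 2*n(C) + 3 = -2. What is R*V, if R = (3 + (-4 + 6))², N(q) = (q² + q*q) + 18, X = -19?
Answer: 575/2 ≈ 287.50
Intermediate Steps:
n(C) = -5/2 (n(C) = -3/2 + (½)*(-2) = -3/2 - 1 = -5/2)
N(q) = 18 + 2*q² (N(q) = (q² + q²) + 18 = 2*q² + 18 = 18 + 2*q²)
R = 25 (R = (3 + 2)² = 5² = 25)
V = 23/2 (V = (18 + 2*(-5/2)²) - 19 = (18 + 2*(25/4)) - 19 = (18 + 25/2) - 19 = 61/2 - 19 = 23/2 ≈ 11.500)
R*V = 25*(23/2) = 575/2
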